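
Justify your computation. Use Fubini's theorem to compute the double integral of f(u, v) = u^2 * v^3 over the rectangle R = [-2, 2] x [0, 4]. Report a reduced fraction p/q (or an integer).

f(u, v) is a tensor product of a function of u and a function of v, and both factors are bounded continuous (hence Lebesgue integrable) on the rectangle, so Fubini's theorem applies:
  integral_R f d(m x m) = (integral_a1^b1 u^2 du) * (integral_a2^b2 v^3 dv).
Inner integral in u: integral_{-2}^{2} u^2 du = (2^3 - (-2)^3)/3
  = 16/3.
Inner integral in v: integral_{0}^{4} v^3 dv = (4^4 - 0^4)/4
  = 64.
Product: (16/3) * (64) = 1024/3.

1024/3


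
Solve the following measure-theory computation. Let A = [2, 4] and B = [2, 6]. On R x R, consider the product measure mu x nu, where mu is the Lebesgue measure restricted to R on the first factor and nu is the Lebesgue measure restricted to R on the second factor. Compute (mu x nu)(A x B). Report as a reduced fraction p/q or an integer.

For a measurable rectangle A x B, the product measure satisfies
  (mu x nu)(A x B) = mu(A) * nu(B).
  mu(A) = 2.
  nu(B) = 4.
  (mu x nu)(A x B) = 2 * 4 = 8.

8


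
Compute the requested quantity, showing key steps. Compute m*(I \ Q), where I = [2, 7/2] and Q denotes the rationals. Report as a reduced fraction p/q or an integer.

The interval I = [2, 7/2] has m(I) = 7/2 - 2 = 3/2 (endpoints are measure-zero, so open/closed/half-open agree). Write I = (I cap Q) u (I \ Q). The rationals in I are countable, so m*(I cap Q) = 0 (cover each rational by intervals whose total length is arbitrarily small). By countable subadditivity m*(I) <= m*(I cap Q) + m*(I \ Q), hence m*(I \ Q) >= m(I) = 3/2. The reverse inequality m*(I \ Q) <= m*(I) = 3/2 is trivial since (I \ Q) is a subset of I. Therefore m*(I \ Q) = 3/2.

3/2


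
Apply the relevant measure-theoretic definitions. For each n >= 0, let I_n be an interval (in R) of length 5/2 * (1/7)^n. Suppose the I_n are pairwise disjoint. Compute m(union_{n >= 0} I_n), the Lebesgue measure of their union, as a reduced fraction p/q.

By countable additivity of the Lebesgue measure on pairwise disjoint measurable sets,
  m(union_{n >= 0} I_n) = sum_{n >= 0} m(I_n) = sum_{n >= 0} a * r^n,
  with a = 5/2 and r = 1/7.
Since 0 < r = 1/7 < 1, the geometric series converges:
  sum_{n >= 0} a * r^n = a / (1 - r).
  = 5/2 / (1 - 1/7)
  = 5/2 / (6/7)
  = 35/12.

35/12


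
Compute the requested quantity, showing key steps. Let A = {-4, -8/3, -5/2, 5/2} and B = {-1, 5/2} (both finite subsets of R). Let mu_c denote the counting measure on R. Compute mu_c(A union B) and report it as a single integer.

Counting measure on a finite set equals cardinality. By inclusion-exclusion, |A union B| = |A| + |B| - |A cap B|.
|A| = 4, |B| = 2, |A cap B| = 1.
So mu_c(A union B) = 4 + 2 - 1 = 5.

5


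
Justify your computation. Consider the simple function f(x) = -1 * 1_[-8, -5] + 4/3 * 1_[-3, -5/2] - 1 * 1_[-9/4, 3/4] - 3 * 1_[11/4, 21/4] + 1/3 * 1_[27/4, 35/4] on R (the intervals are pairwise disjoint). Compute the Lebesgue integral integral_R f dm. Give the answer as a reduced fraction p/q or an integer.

For a simple function f = sum_i c_i * 1_{A_i} with disjoint A_i,
  integral f dm = sum_i c_i * m(A_i).
Lengths of the A_i:
  m(A_1) = -5 - (-8) = 3.
  m(A_2) = -5/2 - (-3) = 1/2.
  m(A_3) = 3/4 - (-9/4) = 3.
  m(A_4) = 21/4 - 11/4 = 5/2.
  m(A_5) = 35/4 - 27/4 = 2.
Contributions c_i * m(A_i):
  (-1) * (3) = -3.
  (4/3) * (1/2) = 2/3.
  (-1) * (3) = -3.
  (-3) * (5/2) = -15/2.
  (1/3) * (2) = 2/3.
Total: -3 + 2/3 - 3 - 15/2 + 2/3 = -73/6.

-73/6


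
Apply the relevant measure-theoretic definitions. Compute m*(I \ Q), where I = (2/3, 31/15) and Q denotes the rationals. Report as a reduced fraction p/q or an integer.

The interval I = (2/3, 31/15) has m(I) = 31/15 - 2/3 = 7/5 (endpoints are measure-zero, so open/closed/half-open agree). Write I = (I cap Q) u (I \ Q). The rationals in I are countable, so m*(I cap Q) = 0 (cover each rational by intervals whose total length is arbitrarily small). By countable subadditivity m*(I) <= m*(I cap Q) + m*(I \ Q), hence m*(I \ Q) >= m(I) = 7/5. The reverse inequality m*(I \ Q) <= m*(I) = 7/5 is trivial since (I \ Q) is a subset of I. Therefore m*(I \ Q) = 7/5.

7/5


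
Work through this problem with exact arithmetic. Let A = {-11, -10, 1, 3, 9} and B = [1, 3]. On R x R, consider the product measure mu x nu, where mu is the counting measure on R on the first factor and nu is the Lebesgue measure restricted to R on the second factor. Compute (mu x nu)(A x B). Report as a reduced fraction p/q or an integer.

For a measurable rectangle A x B, the product measure satisfies
  (mu x nu)(A x B) = mu(A) * nu(B).
  mu(A) = 5.
  nu(B) = 2.
  (mu x nu)(A x B) = 5 * 2 = 10.

10


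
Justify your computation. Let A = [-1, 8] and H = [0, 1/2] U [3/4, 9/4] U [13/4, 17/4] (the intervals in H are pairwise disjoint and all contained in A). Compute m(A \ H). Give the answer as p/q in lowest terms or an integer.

The ambient interval has length m(A) = 8 - (-1) = 9.
Since the holes are disjoint and sit inside A, by finite additivity
  m(H) = sum_i (b_i - a_i), and m(A \ H) = m(A) - m(H).
Computing the hole measures:
  m(H_1) = 1/2 - 0 = 1/2.
  m(H_2) = 9/4 - 3/4 = 3/2.
  m(H_3) = 17/4 - 13/4 = 1.
Summed: m(H) = 1/2 + 3/2 + 1 = 3.
So m(A \ H) = 9 - 3 = 6.

6


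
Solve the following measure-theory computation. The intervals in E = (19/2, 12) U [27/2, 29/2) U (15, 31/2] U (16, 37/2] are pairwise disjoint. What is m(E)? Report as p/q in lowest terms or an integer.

For pairwise disjoint intervals, m(union_i I_i) = sum_i m(I_i),
and m is invariant under swapping open/closed endpoints (single points have measure 0).
So m(E) = sum_i (b_i - a_i).
  I_1 has length 12 - 19/2 = 5/2.
  I_2 has length 29/2 - 27/2 = 1.
  I_3 has length 31/2 - 15 = 1/2.
  I_4 has length 37/2 - 16 = 5/2.
Summing:
  m(E) = 5/2 + 1 + 1/2 + 5/2 = 13/2.

13/2


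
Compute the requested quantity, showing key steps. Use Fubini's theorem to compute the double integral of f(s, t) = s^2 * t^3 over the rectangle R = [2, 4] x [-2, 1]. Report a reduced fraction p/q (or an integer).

f(s, t) is a tensor product of a function of s and a function of t, and both factors are bounded continuous (hence Lebesgue integrable) on the rectangle, so Fubini's theorem applies:
  integral_R f d(m x m) = (integral_a1^b1 s^2 ds) * (integral_a2^b2 t^3 dt).
Inner integral in s: integral_{2}^{4} s^2 ds = (4^3 - 2^3)/3
  = 56/3.
Inner integral in t: integral_{-2}^{1} t^3 dt = (1^4 - (-2)^4)/4
  = -15/4.
Product: (56/3) * (-15/4) = -70.

-70


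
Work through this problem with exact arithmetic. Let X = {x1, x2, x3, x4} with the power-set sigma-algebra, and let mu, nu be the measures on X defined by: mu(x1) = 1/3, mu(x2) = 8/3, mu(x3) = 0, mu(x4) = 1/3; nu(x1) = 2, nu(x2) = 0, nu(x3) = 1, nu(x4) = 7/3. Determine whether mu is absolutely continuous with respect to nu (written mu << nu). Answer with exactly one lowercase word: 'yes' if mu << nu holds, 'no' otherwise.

mu << nu means: every nu-null measurable set is also mu-null; equivalently, for every atom x, if nu({x}) = 0 then mu({x}) = 0.
Checking each atom:
  x1: nu = 2 > 0 -> no constraint.
  x2: nu = 0, mu = 8/3 > 0 -> violates mu << nu.
  x3: nu = 1 > 0 -> no constraint.
  x4: nu = 7/3 > 0 -> no constraint.
The atom(s) x2 violate the condition (nu = 0 but mu > 0). Therefore mu is NOT absolutely continuous w.r.t. nu.

no


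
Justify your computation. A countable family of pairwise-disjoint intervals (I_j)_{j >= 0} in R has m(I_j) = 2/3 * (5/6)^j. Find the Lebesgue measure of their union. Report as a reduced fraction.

By countable additivity of the Lebesgue measure on pairwise disjoint measurable sets,
  m(union_{j >= 0} I_j) = sum_{j >= 0} m(I_j) = sum_{j >= 0} a * r^j,
  with a = 2/3 and r = 5/6.
Since 0 < r = 5/6 < 1, the geometric series converges:
  sum_{j >= 0} a * r^j = a / (1 - r).
  = 2/3 / (1 - 5/6)
  = 2/3 / (1/6)
  = 4.

4


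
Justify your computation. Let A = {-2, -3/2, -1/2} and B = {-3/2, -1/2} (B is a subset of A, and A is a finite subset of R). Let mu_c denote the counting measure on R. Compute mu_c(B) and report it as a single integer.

Counting measure assigns mu_c(E) = |E| (number of elements) when E is finite.
B has 2 element(s), so mu_c(B) = 2.

2


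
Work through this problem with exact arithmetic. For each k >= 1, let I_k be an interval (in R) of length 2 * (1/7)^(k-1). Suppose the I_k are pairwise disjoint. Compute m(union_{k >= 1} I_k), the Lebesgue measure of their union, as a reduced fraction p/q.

By countable additivity of the Lebesgue measure on pairwise disjoint measurable sets,
  m(union_{k >= 1} I_k) = sum_{k >= 1} m(I_k) = sum_{k >= 1} a * r^(k-1),
  with a = 2 and r = 1/7.
Since 0 < r = 1/7 < 1, the geometric series converges:
  sum_{k >= 1} a * r^(k-1) = a / (1 - r).
  = 2 / (1 - 1/7)
  = 2 / (6/7)
  = 7/3.

7/3


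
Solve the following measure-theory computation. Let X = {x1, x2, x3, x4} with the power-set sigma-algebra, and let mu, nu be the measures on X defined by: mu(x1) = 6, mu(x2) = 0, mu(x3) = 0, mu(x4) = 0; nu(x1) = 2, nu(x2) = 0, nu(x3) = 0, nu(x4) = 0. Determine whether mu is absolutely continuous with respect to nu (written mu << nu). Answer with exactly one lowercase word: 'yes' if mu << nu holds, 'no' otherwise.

mu << nu means: every nu-null measurable set is also mu-null; equivalently, for every atom x, if nu({x}) = 0 then mu({x}) = 0.
Checking each atom:
  x1: nu = 2 > 0 -> no constraint.
  x2: nu = 0, mu = 0 -> consistent with mu << nu.
  x3: nu = 0, mu = 0 -> consistent with mu << nu.
  x4: nu = 0, mu = 0 -> consistent with mu << nu.
No atom violates the condition. Therefore mu << nu.

yes


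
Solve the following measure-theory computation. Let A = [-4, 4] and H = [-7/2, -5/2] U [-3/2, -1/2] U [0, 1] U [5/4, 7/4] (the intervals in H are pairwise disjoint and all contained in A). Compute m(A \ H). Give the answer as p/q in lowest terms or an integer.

The ambient interval has length m(A) = 4 - (-4) = 8.
Since the holes are disjoint and sit inside A, by finite additivity
  m(H) = sum_i (b_i - a_i), and m(A \ H) = m(A) - m(H).
Computing the hole measures:
  m(H_1) = -5/2 - (-7/2) = 1.
  m(H_2) = -1/2 - (-3/2) = 1.
  m(H_3) = 1 - 0 = 1.
  m(H_4) = 7/4 - 5/4 = 1/2.
Summed: m(H) = 1 + 1 + 1 + 1/2 = 7/2.
So m(A \ H) = 8 - 7/2 = 9/2.

9/2


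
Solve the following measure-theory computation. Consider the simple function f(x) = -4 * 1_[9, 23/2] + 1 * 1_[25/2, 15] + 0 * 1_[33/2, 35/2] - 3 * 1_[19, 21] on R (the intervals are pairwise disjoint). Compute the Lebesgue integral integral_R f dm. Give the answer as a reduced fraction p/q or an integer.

For a simple function f = sum_i c_i * 1_{A_i} with disjoint A_i,
  integral f dm = sum_i c_i * m(A_i).
Lengths of the A_i:
  m(A_1) = 23/2 - 9 = 5/2.
  m(A_2) = 15 - 25/2 = 5/2.
  m(A_3) = 35/2 - 33/2 = 1.
  m(A_4) = 21 - 19 = 2.
Contributions c_i * m(A_i):
  (-4) * (5/2) = -10.
  (1) * (5/2) = 5/2.
  (0) * (1) = 0.
  (-3) * (2) = -6.
Total: -10 + 5/2 + 0 - 6 = -27/2.

-27/2


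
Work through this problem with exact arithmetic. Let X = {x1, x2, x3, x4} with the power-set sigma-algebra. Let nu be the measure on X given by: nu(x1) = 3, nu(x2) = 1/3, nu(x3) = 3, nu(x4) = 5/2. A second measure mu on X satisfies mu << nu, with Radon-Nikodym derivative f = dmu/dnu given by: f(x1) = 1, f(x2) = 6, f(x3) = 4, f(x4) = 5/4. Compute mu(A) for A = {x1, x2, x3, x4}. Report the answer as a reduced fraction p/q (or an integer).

By the defining property of the Radon-Nikodym derivative, for every measurable set A,
  mu(A) = integral_A f dnu.
Since nu is a discrete measure concentrated on the atoms of X, the integral over A reduces to the sum
  mu(A) = sum_{x in A} f(x) * nu({x}).
Computing each term:
  x1: f(x1) * nu(x1) = 1 * 3 = 3.
  x2: f(x2) * nu(x2) = 6 * 1/3 = 2.
  x3: f(x3) * nu(x3) = 4 * 3 = 12.
  x4: f(x4) * nu(x4) = 5/4 * 5/2 = 25/8.
Summing: mu(A) = 3 + 2 + 12 + 25/8 = 161/8.

161/8


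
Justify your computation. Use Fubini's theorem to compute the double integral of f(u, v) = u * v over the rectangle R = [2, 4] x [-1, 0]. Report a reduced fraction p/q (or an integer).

f(u, v) is a tensor product of a function of u and a function of v, and both factors are bounded continuous (hence Lebesgue integrable) on the rectangle, so Fubini's theorem applies:
  integral_R f d(m x m) = (integral_a1^b1 u du) * (integral_a2^b2 v dv).
Inner integral in u: integral_{2}^{4} u du = (4^2 - 2^2)/2
  = 6.
Inner integral in v: integral_{-1}^{0} v dv = (0^2 - (-1)^2)/2
  = -1/2.
Product: (6) * (-1/2) = -3.

-3


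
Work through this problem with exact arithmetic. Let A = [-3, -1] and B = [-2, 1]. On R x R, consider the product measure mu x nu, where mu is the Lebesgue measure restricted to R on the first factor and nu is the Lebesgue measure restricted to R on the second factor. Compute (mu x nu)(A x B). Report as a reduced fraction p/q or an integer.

For a measurable rectangle A x B, the product measure satisfies
  (mu x nu)(A x B) = mu(A) * nu(B).
  mu(A) = 2.
  nu(B) = 3.
  (mu x nu)(A x B) = 2 * 3 = 6.

6


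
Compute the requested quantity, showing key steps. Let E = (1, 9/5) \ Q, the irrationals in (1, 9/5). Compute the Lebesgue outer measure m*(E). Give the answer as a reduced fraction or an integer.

The interval I = (1, 9/5) has m(I) = 9/5 - 1 = 4/5 (endpoints are measure-zero, so open/closed/half-open agree). Write I = (I cap Q) u (I \ Q). The rationals in I are countable, so m*(I cap Q) = 0 (cover each rational by intervals whose total length is arbitrarily small). By countable subadditivity m*(I) <= m*(I cap Q) + m*(I \ Q), hence m*(I \ Q) >= m(I) = 4/5. The reverse inequality m*(I \ Q) <= m*(I) = 4/5 is trivial since (I \ Q) is a subset of I. Therefore m*(I \ Q) = 4/5.

4/5


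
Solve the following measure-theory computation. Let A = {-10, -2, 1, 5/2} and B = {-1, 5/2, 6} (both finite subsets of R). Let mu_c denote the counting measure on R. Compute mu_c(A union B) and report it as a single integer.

Counting measure on a finite set equals cardinality. By inclusion-exclusion, |A union B| = |A| + |B| - |A cap B|.
|A| = 4, |B| = 3, |A cap B| = 1.
So mu_c(A union B) = 4 + 3 - 1 = 6.

6


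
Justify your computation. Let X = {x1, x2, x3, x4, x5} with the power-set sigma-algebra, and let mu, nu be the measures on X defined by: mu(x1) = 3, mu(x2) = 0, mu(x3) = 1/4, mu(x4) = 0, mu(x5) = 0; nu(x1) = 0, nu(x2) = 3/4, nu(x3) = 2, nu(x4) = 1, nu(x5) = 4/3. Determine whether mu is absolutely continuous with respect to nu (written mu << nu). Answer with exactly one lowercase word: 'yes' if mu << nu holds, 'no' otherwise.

mu << nu means: every nu-null measurable set is also mu-null; equivalently, for every atom x, if nu({x}) = 0 then mu({x}) = 0.
Checking each atom:
  x1: nu = 0, mu = 3 > 0 -> violates mu << nu.
  x2: nu = 3/4 > 0 -> no constraint.
  x3: nu = 2 > 0 -> no constraint.
  x4: nu = 1 > 0 -> no constraint.
  x5: nu = 4/3 > 0 -> no constraint.
The atom(s) x1 violate the condition (nu = 0 but mu > 0). Therefore mu is NOT absolutely continuous w.r.t. nu.

no


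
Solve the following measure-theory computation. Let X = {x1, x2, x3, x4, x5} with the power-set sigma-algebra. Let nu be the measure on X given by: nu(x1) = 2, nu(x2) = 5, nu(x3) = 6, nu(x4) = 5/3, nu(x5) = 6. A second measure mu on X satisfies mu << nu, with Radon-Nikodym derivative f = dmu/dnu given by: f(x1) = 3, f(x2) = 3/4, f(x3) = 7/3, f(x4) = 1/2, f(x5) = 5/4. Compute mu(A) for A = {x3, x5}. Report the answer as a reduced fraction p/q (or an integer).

By the defining property of the Radon-Nikodym derivative, for every measurable set A,
  mu(A) = integral_A f dnu.
Since nu is a discrete measure concentrated on the atoms of X, the integral over A reduces to the sum
  mu(A) = sum_{x in A} f(x) * nu({x}).
Computing each term:
  x3: f(x3) * nu(x3) = 7/3 * 6 = 14.
  x5: f(x5) * nu(x5) = 5/4 * 6 = 15/2.
Summing: mu(A) = 14 + 15/2 = 43/2.

43/2


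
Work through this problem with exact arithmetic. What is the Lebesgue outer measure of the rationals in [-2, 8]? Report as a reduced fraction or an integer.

Q cap [-2, 8] is countable; list its elements as q_1, q_2, ... . Fix eps > 0 and cover the k-th point by an interval of length eps * 2^(-k). The cover has total length eps * sum_{k>=1} 2^(-k) = eps, so by definition of outer measure m*(Q cap [-2, 8]) <= eps. Since eps was arbitrary and m* >= 0, the outer measure is 0.

0


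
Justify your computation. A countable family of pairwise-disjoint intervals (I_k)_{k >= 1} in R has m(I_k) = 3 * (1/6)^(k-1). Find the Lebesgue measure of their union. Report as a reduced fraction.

By countable additivity of the Lebesgue measure on pairwise disjoint measurable sets,
  m(union_{k >= 1} I_k) = sum_{k >= 1} m(I_k) = sum_{k >= 1} a * r^(k-1),
  with a = 3 and r = 1/6.
Since 0 < r = 1/6 < 1, the geometric series converges:
  sum_{k >= 1} a * r^(k-1) = a / (1 - r).
  = 3 / (1 - 1/6)
  = 3 / (5/6)
  = 18/5.

18/5


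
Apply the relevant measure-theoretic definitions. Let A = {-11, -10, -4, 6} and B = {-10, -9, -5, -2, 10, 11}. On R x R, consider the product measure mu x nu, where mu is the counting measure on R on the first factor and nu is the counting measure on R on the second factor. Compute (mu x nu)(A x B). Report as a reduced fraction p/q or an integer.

For a measurable rectangle A x B, the product measure satisfies
  (mu x nu)(A x B) = mu(A) * nu(B).
  mu(A) = 4.
  nu(B) = 6.
  (mu x nu)(A x B) = 4 * 6 = 24.

24


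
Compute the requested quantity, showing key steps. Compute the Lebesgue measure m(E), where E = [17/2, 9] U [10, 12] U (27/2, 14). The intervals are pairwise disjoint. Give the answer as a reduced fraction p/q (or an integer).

For pairwise disjoint intervals, m(union_i I_i) = sum_i m(I_i),
and m is invariant under swapping open/closed endpoints (single points have measure 0).
So m(E) = sum_i (b_i - a_i).
  I_1 has length 9 - 17/2 = 1/2.
  I_2 has length 12 - 10 = 2.
  I_3 has length 14 - 27/2 = 1/2.
Summing:
  m(E) = 1/2 + 2 + 1/2 = 3.

3


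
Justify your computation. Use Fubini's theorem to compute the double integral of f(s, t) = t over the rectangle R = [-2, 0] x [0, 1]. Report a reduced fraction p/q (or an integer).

f(s, t) is a tensor product of a function of s and a function of t, and both factors are bounded continuous (hence Lebesgue integrable) on the rectangle, so Fubini's theorem applies:
  integral_R f d(m x m) = (integral_a1^b1 1 ds) * (integral_a2^b2 t dt).
Inner integral in s: integral_{-2}^{0} 1 ds = (0^1 - (-2)^1)/1
  = 2.
Inner integral in t: integral_{0}^{1} t dt = (1^2 - 0^2)/2
  = 1/2.
Product: (2) * (1/2) = 1.

1


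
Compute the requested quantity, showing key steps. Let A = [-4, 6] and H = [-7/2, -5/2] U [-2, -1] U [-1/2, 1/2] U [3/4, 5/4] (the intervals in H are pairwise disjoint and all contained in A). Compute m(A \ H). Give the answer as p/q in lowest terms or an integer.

The ambient interval has length m(A) = 6 - (-4) = 10.
Since the holes are disjoint and sit inside A, by finite additivity
  m(H) = sum_i (b_i - a_i), and m(A \ H) = m(A) - m(H).
Computing the hole measures:
  m(H_1) = -5/2 - (-7/2) = 1.
  m(H_2) = -1 - (-2) = 1.
  m(H_3) = 1/2 - (-1/2) = 1.
  m(H_4) = 5/4 - 3/4 = 1/2.
Summed: m(H) = 1 + 1 + 1 + 1/2 = 7/2.
So m(A \ H) = 10 - 7/2 = 13/2.

13/2


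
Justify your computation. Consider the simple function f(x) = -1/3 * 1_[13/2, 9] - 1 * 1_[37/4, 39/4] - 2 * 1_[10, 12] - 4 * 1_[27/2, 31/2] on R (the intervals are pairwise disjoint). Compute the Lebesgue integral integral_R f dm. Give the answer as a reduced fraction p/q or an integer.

For a simple function f = sum_i c_i * 1_{A_i} with disjoint A_i,
  integral f dm = sum_i c_i * m(A_i).
Lengths of the A_i:
  m(A_1) = 9 - 13/2 = 5/2.
  m(A_2) = 39/4 - 37/4 = 1/2.
  m(A_3) = 12 - 10 = 2.
  m(A_4) = 31/2 - 27/2 = 2.
Contributions c_i * m(A_i):
  (-1/3) * (5/2) = -5/6.
  (-1) * (1/2) = -1/2.
  (-2) * (2) = -4.
  (-4) * (2) = -8.
Total: -5/6 - 1/2 - 4 - 8 = -40/3.

-40/3


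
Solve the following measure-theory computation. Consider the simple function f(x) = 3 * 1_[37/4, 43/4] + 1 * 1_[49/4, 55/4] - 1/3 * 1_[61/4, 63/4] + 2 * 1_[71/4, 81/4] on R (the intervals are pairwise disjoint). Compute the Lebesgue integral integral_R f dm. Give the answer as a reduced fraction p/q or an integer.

For a simple function f = sum_i c_i * 1_{A_i} with disjoint A_i,
  integral f dm = sum_i c_i * m(A_i).
Lengths of the A_i:
  m(A_1) = 43/4 - 37/4 = 3/2.
  m(A_2) = 55/4 - 49/4 = 3/2.
  m(A_3) = 63/4 - 61/4 = 1/2.
  m(A_4) = 81/4 - 71/4 = 5/2.
Contributions c_i * m(A_i):
  (3) * (3/2) = 9/2.
  (1) * (3/2) = 3/2.
  (-1/3) * (1/2) = -1/6.
  (2) * (5/2) = 5.
Total: 9/2 + 3/2 - 1/6 + 5 = 65/6.

65/6


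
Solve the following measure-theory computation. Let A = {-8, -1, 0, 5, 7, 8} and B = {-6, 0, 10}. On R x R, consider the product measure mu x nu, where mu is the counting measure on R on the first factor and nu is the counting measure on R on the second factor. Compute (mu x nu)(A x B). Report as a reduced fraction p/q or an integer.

For a measurable rectangle A x B, the product measure satisfies
  (mu x nu)(A x B) = mu(A) * nu(B).
  mu(A) = 6.
  nu(B) = 3.
  (mu x nu)(A x B) = 6 * 3 = 18.

18


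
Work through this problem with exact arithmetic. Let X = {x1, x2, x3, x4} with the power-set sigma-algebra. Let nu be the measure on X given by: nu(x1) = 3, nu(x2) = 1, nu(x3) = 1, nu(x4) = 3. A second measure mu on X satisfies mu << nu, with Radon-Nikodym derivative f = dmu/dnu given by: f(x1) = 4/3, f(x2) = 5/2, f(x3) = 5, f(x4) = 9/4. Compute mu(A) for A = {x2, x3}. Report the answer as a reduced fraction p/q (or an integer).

By the defining property of the Radon-Nikodym derivative, for every measurable set A,
  mu(A) = integral_A f dnu.
Since nu is a discrete measure concentrated on the atoms of X, the integral over A reduces to the sum
  mu(A) = sum_{x in A} f(x) * nu({x}).
Computing each term:
  x2: f(x2) * nu(x2) = 5/2 * 1 = 5/2.
  x3: f(x3) * nu(x3) = 5 * 1 = 5.
Summing: mu(A) = 5/2 + 5 = 15/2.

15/2


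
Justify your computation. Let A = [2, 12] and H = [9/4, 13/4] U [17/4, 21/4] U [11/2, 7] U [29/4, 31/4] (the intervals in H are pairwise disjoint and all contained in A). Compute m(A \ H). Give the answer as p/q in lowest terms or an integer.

The ambient interval has length m(A) = 12 - 2 = 10.
Since the holes are disjoint and sit inside A, by finite additivity
  m(H) = sum_i (b_i - a_i), and m(A \ H) = m(A) - m(H).
Computing the hole measures:
  m(H_1) = 13/4 - 9/4 = 1.
  m(H_2) = 21/4 - 17/4 = 1.
  m(H_3) = 7 - 11/2 = 3/2.
  m(H_4) = 31/4 - 29/4 = 1/2.
Summed: m(H) = 1 + 1 + 3/2 + 1/2 = 4.
So m(A \ H) = 10 - 4 = 6.

6


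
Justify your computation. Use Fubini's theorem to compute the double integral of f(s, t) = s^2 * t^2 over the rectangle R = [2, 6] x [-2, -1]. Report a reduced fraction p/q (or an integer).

f(s, t) is a tensor product of a function of s and a function of t, and both factors are bounded continuous (hence Lebesgue integrable) on the rectangle, so Fubini's theorem applies:
  integral_R f d(m x m) = (integral_a1^b1 s^2 ds) * (integral_a2^b2 t^2 dt).
Inner integral in s: integral_{2}^{6} s^2 ds = (6^3 - 2^3)/3
  = 208/3.
Inner integral in t: integral_{-2}^{-1} t^2 dt = ((-1)^3 - (-2)^3)/3
  = 7/3.
Product: (208/3) * (7/3) = 1456/9.

1456/9


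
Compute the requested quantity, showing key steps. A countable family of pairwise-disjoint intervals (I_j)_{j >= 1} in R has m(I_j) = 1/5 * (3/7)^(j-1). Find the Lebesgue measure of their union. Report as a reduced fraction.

By countable additivity of the Lebesgue measure on pairwise disjoint measurable sets,
  m(union_{j >= 1} I_j) = sum_{j >= 1} m(I_j) = sum_{j >= 1} a * r^(j-1),
  with a = 1/5 and r = 3/7.
Since 0 < r = 3/7 < 1, the geometric series converges:
  sum_{j >= 1} a * r^(j-1) = a / (1 - r).
  = 1/5 / (1 - 3/7)
  = 1/5 / (4/7)
  = 7/20.

7/20


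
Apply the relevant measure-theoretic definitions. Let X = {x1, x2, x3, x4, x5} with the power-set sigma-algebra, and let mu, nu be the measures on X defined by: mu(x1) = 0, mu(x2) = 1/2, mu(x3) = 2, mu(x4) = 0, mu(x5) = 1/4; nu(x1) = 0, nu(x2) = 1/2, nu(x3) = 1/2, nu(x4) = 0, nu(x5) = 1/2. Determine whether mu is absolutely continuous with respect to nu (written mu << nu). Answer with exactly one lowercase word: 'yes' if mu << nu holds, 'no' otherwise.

mu << nu means: every nu-null measurable set is also mu-null; equivalently, for every atom x, if nu({x}) = 0 then mu({x}) = 0.
Checking each atom:
  x1: nu = 0, mu = 0 -> consistent with mu << nu.
  x2: nu = 1/2 > 0 -> no constraint.
  x3: nu = 1/2 > 0 -> no constraint.
  x4: nu = 0, mu = 0 -> consistent with mu << nu.
  x5: nu = 1/2 > 0 -> no constraint.
No atom violates the condition. Therefore mu << nu.

yes


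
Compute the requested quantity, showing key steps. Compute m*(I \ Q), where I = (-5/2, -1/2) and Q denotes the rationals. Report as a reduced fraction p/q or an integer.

The interval I = (-5/2, -1/2) has m(I) = -1/2 - (-5/2) = 2 (endpoints are measure-zero, so open/closed/half-open agree). Write I = (I cap Q) u (I \ Q). The rationals in I are countable, so m*(I cap Q) = 0 (cover each rational by intervals whose total length is arbitrarily small). By countable subadditivity m*(I) <= m*(I cap Q) + m*(I \ Q), hence m*(I \ Q) >= m(I) = 2. The reverse inequality m*(I \ Q) <= m*(I) = 2 is trivial since (I \ Q) is a subset of I. Therefore m*(I \ Q) = 2.

2


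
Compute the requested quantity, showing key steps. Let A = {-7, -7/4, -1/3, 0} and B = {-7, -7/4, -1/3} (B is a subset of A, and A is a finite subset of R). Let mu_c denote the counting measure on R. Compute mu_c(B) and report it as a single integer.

Counting measure assigns mu_c(E) = |E| (number of elements) when E is finite.
B has 3 element(s), so mu_c(B) = 3.

3


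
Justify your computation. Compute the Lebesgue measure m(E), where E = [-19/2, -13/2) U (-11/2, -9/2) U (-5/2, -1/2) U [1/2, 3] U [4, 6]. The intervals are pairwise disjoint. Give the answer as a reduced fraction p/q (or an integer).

For pairwise disjoint intervals, m(union_i I_i) = sum_i m(I_i),
and m is invariant under swapping open/closed endpoints (single points have measure 0).
So m(E) = sum_i (b_i - a_i).
  I_1 has length -13/2 - (-19/2) = 3.
  I_2 has length -9/2 - (-11/2) = 1.
  I_3 has length -1/2 - (-5/2) = 2.
  I_4 has length 3 - 1/2 = 5/2.
  I_5 has length 6 - 4 = 2.
Summing:
  m(E) = 3 + 1 + 2 + 5/2 + 2 = 21/2.

21/2


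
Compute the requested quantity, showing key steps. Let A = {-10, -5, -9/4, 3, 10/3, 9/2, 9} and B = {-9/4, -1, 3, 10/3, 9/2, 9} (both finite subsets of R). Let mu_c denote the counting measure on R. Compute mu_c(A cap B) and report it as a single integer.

Counting measure on a finite set equals cardinality. mu_c(A cap B) = |A cap B| (elements appearing in both).
Enumerating the elements of A that also lie in B gives 5 element(s).
So mu_c(A cap B) = 5.

5


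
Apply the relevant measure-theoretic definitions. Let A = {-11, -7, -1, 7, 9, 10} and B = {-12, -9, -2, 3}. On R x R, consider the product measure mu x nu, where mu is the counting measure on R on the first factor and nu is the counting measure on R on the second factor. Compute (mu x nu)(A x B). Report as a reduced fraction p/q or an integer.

For a measurable rectangle A x B, the product measure satisfies
  (mu x nu)(A x B) = mu(A) * nu(B).
  mu(A) = 6.
  nu(B) = 4.
  (mu x nu)(A x B) = 6 * 4 = 24.

24


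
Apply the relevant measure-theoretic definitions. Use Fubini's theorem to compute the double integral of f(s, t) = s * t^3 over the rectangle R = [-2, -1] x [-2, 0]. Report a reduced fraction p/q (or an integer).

f(s, t) is a tensor product of a function of s and a function of t, and both factors are bounded continuous (hence Lebesgue integrable) on the rectangle, so Fubini's theorem applies:
  integral_R f d(m x m) = (integral_a1^b1 s ds) * (integral_a2^b2 t^3 dt).
Inner integral in s: integral_{-2}^{-1} s ds = ((-1)^2 - (-2)^2)/2
  = -3/2.
Inner integral in t: integral_{-2}^{0} t^3 dt = (0^4 - (-2)^4)/4
  = -4.
Product: (-3/2) * (-4) = 6.

6


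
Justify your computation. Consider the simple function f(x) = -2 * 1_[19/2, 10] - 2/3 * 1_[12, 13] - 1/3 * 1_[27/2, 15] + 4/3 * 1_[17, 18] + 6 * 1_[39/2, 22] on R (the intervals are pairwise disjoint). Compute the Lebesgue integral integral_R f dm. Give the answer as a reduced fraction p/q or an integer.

For a simple function f = sum_i c_i * 1_{A_i} with disjoint A_i,
  integral f dm = sum_i c_i * m(A_i).
Lengths of the A_i:
  m(A_1) = 10 - 19/2 = 1/2.
  m(A_2) = 13 - 12 = 1.
  m(A_3) = 15 - 27/2 = 3/2.
  m(A_4) = 18 - 17 = 1.
  m(A_5) = 22 - 39/2 = 5/2.
Contributions c_i * m(A_i):
  (-2) * (1/2) = -1.
  (-2/3) * (1) = -2/3.
  (-1/3) * (3/2) = -1/2.
  (4/3) * (1) = 4/3.
  (6) * (5/2) = 15.
Total: -1 - 2/3 - 1/2 + 4/3 + 15 = 85/6.

85/6


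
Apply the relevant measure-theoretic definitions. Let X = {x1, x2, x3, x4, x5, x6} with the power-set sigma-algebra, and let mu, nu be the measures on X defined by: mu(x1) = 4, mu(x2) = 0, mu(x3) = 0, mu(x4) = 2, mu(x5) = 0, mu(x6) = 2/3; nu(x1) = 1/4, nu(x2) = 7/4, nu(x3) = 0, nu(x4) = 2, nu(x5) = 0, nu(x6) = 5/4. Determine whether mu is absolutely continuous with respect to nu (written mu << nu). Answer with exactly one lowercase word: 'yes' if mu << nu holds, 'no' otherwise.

mu << nu means: every nu-null measurable set is also mu-null; equivalently, for every atom x, if nu({x}) = 0 then mu({x}) = 0.
Checking each atom:
  x1: nu = 1/4 > 0 -> no constraint.
  x2: nu = 7/4 > 0 -> no constraint.
  x3: nu = 0, mu = 0 -> consistent with mu << nu.
  x4: nu = 2 > 0 -> no constraint.
  x5: nu = 0, mu = 0 -> consistent with mu << nu.
  x6: nu = 5/4 > 0 -> no constraint.
No atom violates the condition. Therefore mu << nu.

yes


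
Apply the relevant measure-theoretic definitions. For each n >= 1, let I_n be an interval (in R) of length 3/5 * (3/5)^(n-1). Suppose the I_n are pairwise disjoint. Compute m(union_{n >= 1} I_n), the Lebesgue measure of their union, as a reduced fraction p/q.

By countable additivity of the Lebesgue measure on pairwise disjoint measurable sets,
  m(union_{n >= 1} I_n) = sum_{n >= 1} m(I_n) = sum_{n >= 1} a * r^(n-1),
  with a = 3/5 and r = 3/5.
Since 0 < r = 3/5 < 1, the geometric series converges:
  sum_{n >= 1} a * r^(n-1) = a / (1 - r).
  = 3/5 / (1 - 3/5)
  = 3/5 / (2/5)
  = 3/2.

3/2


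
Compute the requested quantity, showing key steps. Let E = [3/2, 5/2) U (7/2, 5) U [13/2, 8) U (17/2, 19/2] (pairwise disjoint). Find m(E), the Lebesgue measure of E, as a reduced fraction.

For pairwise disjoint intervals, m(union_i I_i) = sum_i m(I_i),
and m is invariant under swapping open/closed endpoints (single points have measure 0).
So m(E) = sum_i (b_i - a_i).
  I_1 has length 5/2 - 3/2 = 1.
  I_2 has length 5 - 7/2 = 3/2.
  I_3 has length 8 - 13/2 = 3/2.
  I_4 has length 19/2 - 17/2 = 1.
Summing:
  m(E) = 1 + 3/2 + 3/2 + 1 = 5.

5


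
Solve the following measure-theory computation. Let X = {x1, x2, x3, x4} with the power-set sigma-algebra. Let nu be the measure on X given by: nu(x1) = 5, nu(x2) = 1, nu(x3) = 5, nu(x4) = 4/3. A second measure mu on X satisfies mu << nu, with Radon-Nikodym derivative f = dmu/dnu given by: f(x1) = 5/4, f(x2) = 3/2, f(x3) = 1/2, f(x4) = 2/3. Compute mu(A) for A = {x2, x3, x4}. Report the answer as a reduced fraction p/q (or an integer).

By the defining property of the Radon-Nikodym derivative, for every measurable set A,
  mu(A) = integral_A f dnu.
Since nu is a discrete measure concentrated on the atoms of X, the integral over A reduces to the sum
  mu(A) = sum_{x in A} f(x) * nu({x}).
Computing each term:
  x2: f(x2) * nu(x2) = 3/2 * 1 = 3/2.
  x3: f(x3) * nu(x3) = 1/2 * 5 = 5/2.
  x4: f(x4) * nu(x4) = 2/3 * 4/3 = 8/9.
Summing: mu(A) = 3/2 + 5/2 + 8/9 = 44/9.

44/9


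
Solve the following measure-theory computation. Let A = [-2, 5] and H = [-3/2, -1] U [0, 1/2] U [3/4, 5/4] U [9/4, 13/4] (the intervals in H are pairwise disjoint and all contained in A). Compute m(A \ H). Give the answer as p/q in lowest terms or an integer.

The ambient interval has length m(A) = 5 - (-2) = 7.
Since the holes are disjoint and sit inside A, by finite additivity
  m(H) = sum_i (b_i - a_i), and m(A \ H) = m(A) - m(H).
Computing the hole measures:
  m(H_1) = -1 - (-3/2) = 1/2.
  m(H_2) = 1/2 - 0 = 1/2.
  m(H_3) = 5/4 - 3/4 = 1/2.
  m(H_4) = 13/4 - 9/4 = 1.
Summed: m(H) = 1/2 + 1/2 + 1/2 + 1 = 5/2.
So m(A \ H) = 7 - 5/2 = 9/2.

9/2


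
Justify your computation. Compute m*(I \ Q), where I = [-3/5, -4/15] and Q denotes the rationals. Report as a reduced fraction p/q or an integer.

The interval I = [-3/5, -4/15] has m(I) = -4/15 - (-3/5) = 1/3 (endpoints are measure-zero, so open/closed/half-open agree). Write I = (I cap Q) u (I \ Q). The rationals in I are countable, so m*(I cap Q) = 0 (cover each rational by intervals whose total length is arbitrarily small). By countable subadditivity m*(I) <= m*(I cap Q) + m*(I \ Q), hence m*(I \ Q) >= m(I) = 1/3. The reverse inequality m*(I \ Q) <= m*(I) = 1/3 is trivial since (I \ Q) is a subset of I. Therefore m*(I \ Q) = 1/3.

1/3


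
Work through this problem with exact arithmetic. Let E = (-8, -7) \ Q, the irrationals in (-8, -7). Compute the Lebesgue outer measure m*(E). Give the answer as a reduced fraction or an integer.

The interval I = (-8, -7) has m(I) = -7 - (-8) = 1 (endpoints are measure-zero, so open/closed/half-open agree). Write I = (I cap Q) u (I \ Q). The rationals in I are countable, so m*(I cap Q) = 0 (cover each rational by intervals whose total length is arbitrarily small). By countable subadditivity m*(I) <= m*(I cap Q) + m*(I \ Q), hence m*(I \ Q) >= m(I) = 1. The reverse inequality m*(I \ Q) <= m*(I) = 1 is trivial since (I \ Q) is a subset of I. Therefore m*(I \ Q) = 1.

1


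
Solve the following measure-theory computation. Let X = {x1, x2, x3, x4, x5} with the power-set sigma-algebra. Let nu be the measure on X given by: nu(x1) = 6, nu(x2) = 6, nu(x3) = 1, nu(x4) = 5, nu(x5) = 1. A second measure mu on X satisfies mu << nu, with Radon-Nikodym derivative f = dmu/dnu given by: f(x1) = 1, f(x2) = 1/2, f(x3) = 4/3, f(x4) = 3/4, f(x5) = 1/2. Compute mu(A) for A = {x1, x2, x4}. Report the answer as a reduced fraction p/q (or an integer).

By the defining property of the Radon-Nikodym derivative, for every measurable set A,
  mu(A) = integral_A f dnu.
Since nu is a discrete measure concentrated on the atoms of X, the integral over A reduces to the sum
  mu(A) = sum_{x in A} f(x) * nu({x}).
Computing each term:
  x1: f(x1) * nu(x1) = 1 * 6 = 6.
  x2: f(x2) * nu(x2) = 1/2 * 6 = 3.
  x4: f(x4) * nu(x4) = 3/4 * 5 = 15/4.
Summing: mu(A) = 6 + 3 + 15/4 = 51/4.

51/4


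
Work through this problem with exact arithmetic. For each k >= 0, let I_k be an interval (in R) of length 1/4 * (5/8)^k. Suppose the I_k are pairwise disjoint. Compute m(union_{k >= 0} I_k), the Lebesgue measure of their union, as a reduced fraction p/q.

By countable additivity of the Lebesgue measure on pairwise disjoint measurable sets,
  m(union_{k >= 0} I_k) = sum_{k >= 0} m(I_k) = sum_{k >= 0} a * r^k,
  with a = 1/4 and r = 5/8.
Since 0 < r = 5/8 < 1, the geometric series converges:
  sum_{k >= 0} a * r^k = a / (1 - r).
  = 1/4 / (1 - 5/8)
  = 1/4 / (3/8)
  = 2/3.

2/3


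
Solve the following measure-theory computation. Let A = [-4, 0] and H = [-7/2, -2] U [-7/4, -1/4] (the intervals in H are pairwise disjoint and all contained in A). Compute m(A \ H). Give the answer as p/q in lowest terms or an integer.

The ambient interval has length m(A) = 0 - (-4) = 4.
Since the holes are disjoint and sit inside A, by finite additivity
  m(H) = sum_i (b_i - a_i), and m(A \ H) = m(A) - m(H).
Computing the hole measures:
  m(H_1) = -2 - (-7/2) = 3/2.
  m(H_2) = -1/4 - (-7/4) = 3/2.
Summed: m(H) = 3/2 + 3/2 = 3.
So m(A \ H) = 4 - 3 = 1.

1


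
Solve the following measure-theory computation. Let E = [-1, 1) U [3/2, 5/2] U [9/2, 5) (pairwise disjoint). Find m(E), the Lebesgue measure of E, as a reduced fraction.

For pairwise disjoint intervals, m(union_i I_i) = sum_i m(I_i),
and m is invariant under swapping open/closed endpoints (single points have measure 0).
So m(E) = sum_i (b_i - a_i).
  I_1 has length 1 - (-1) = 2.
  I_2 has length 5/2 - 3/2 = 1.
  I_3 has length 5 - 9/2 = 1/2.
Summing:
  m(E) = 2 + 1 + 1/2 = 7/2.

7/2


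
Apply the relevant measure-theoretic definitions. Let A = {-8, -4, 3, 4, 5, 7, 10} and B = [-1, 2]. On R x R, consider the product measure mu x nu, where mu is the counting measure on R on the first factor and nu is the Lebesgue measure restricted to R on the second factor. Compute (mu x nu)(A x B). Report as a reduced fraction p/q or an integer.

For a measurable rectangle A x B, the product measure satisfies
  (mu x nu)(A x B) = mu(A) * nu(B).
  mu(A) = 7.
  nu(B) = 3.
  (mu x nu)(A x B) = 7 * 3 = 21.

21


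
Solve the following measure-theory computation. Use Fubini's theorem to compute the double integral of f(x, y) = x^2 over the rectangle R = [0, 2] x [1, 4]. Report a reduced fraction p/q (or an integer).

f(x, y) is a tensor product of a function of x and a function of y, and both factors are bounded continuous (hence Lebesgue integrable) on the rectangle, so Fubini's theorem applies:
  integral_R f d(m x m) = (integral_a1^b1 x^2 dx) * (integral_a2^b2 1 dy).
Inner integral in x: integral_{0}^{2} x^2 dx = (2^3 - 0^3)/3
  = 8/3.
Inner integral in y: integral_{1}^{4} 1 dy = (4^1 - 1^1)/1
  = 3.
Product: (8/3) * (3) = 8.

8


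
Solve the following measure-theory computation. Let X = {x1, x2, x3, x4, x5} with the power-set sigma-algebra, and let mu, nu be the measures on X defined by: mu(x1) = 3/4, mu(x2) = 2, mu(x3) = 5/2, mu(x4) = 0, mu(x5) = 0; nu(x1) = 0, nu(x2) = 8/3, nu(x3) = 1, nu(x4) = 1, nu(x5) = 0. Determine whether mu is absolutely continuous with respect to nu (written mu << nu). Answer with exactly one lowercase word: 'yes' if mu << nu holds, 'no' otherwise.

mu << nu means: every nu-null measurable set is also mu-null; equivalently, for every atom x, if nu({x}) = 0 then mu({x}) = 0.
Checking each atom:
  x1: nu = 0, mu = 3/4 > 0 -> violates mu << nu.
  x2: nu = 8/3 > 0 -> no constraint.
  x3: nu = 1 > 0 -> no constraint.
  x4: nu = 1 > 0 -> no constraint.
  x5: nu = 0, mu = 0 -> consistent with mu << nu.
The atom(s) x1 violate the condition (nu = 0 but mu > 0). Therefore mu is NOT absolutely continuous w.r.t. nu.

no


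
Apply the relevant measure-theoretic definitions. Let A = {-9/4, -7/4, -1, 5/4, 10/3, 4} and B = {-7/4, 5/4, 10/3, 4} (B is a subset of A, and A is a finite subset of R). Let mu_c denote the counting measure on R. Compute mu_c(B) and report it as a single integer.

Counting measure assigns mu_c(E) = |E| (number of elements) when E is finite.
B has 4 element(s), so mu_c(B) = 4.

4


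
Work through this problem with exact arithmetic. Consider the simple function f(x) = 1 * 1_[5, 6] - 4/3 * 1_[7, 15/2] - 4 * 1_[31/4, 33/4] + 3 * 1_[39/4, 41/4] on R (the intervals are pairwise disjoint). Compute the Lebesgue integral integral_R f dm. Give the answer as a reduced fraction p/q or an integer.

For a simple function f = sum_i c_i * 1_{A_i} with disjoint A_i,
  integral f dm = sum_i c_i * m(A_i).
Lengths of the A_i:
  m(A_1) = 6 - 5 = 1.
  m(A_2) = 15/2 - 7 = 1/2.
  m(A_3) = 33/4 - 31/4 = 1/2.
  m(A_4) = 41/4 - 39/4 = 1/2.
Contributions c_i * m(A_i):
  (1) * (1) = 1.
  (-4/3) * (1/2) = -2/3.
  (-4) * (1/2) = -2.
  (3) * (1/2) = 3/2.
Total: 1 - 2/3 - 2 + 3/2 = -1/6.

-1/6


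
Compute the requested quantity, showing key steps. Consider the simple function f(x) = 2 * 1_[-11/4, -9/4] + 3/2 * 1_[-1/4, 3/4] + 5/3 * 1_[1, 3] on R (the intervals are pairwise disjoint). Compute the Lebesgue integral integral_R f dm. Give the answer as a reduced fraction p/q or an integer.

For a simple function f = sum_i c_i * 1_{A_i} with disjoint A_i,
  integral f dm = sum_i c_i * m(A_i).
Lengths of the A_i:
  m(A_1) = -9/4 - (-11/4) = 1/2.
  m(A_2) = 3/4 - (-1/4) = 1.
  m(A_3) = 3 - 1 = 2.
Contributions c_i * m(A_i):
  (2) * (1/2) = 1.
  (3/2) * (1) = 3/2.
  (5/3) * (2) = 10/3.
Total: 1 + 3/2 + 10/3 = 35/6.

35/6
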